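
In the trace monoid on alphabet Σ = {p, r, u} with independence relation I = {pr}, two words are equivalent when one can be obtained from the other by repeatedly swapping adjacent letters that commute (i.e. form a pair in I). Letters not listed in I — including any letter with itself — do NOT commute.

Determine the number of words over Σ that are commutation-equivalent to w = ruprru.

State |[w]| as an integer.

3

piece 0:r — minimal
piece 1:u rests on {0:r}
piece 2:p rests on {1:u}
piece 3:r rests on {1:u}
piece 4:r rests on {3:r}
piece 5:u rests on {2:p, 4:r}
minimal pieces: {0:r}
ways to finish when only these pieces remain (= sum over removing one remaining piece with nothing left below it):
  1 left: {5}→1
  2 left: {2,5}→1  {4,5}→1
  3 left: {2,4,5}→2  {3,4,5}→1
  4 left: {2,3,4,5}→3
  placing 0:r first → 3 extensions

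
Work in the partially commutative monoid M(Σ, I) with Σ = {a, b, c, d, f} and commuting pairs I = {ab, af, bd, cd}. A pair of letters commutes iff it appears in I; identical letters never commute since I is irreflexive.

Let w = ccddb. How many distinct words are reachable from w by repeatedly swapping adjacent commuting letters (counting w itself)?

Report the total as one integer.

piece 0:c — minimal
piece 1:c rests on {0:c}
piece 2:d — minimal
piece 3:d rests on {2:d}
piece 4:b rests on {1:c}
minimal pieces: {0:c, 2:d}
ways to finish when only these pieces remain (= sum over removing one remaining piece with nothing left below it):
  1 left: {3}→1  {4}→1
  2 left: {1,4}→1  {2,3}→1  {3,4}→2
  3 left: {0,1,4}→1  {1,3,4}→3  {2,3,4}→3
  placing 0:c first → 6 extensions
  placing 2:d first → 4 extensions
total linear extensions = 10

10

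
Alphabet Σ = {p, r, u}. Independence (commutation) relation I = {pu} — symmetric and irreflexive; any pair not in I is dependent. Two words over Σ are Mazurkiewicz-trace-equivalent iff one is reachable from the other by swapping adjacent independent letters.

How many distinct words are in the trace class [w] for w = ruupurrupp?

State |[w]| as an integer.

0(r) covers ∅
1(u) covers 0:r
2(u) covers 1:u
3(p) covers 0:r
4(u) covers 2:u
5(r) covers 3:p, 4:u
6(r) covers 5:r
7(u) covers 6:r
8(p) covers 6:r
9(p) covers 8:p
floor of heap: 0:r
completions by unplaced set U, small U first (add the entries for U minus each lowest piece of U):
  |U|=1: {7}:1  {9}:1
  |U|=2: {7,9}:2  {8,9}:1
  |U|=3: {7,8,9}:3
  |U|=4: {6,7,8,9}:3
  |U|=5: {5,6,7,8,9}:3
  |U|=6: {3,5,6,7,8,9}:3  {4,5,6,7,8,9}:3
  |U|=7: {2,4,5,6,7,8,9}:3  {3,4,5,6,7,8,9}:6
  |U|=8: {1,2,4,5,6,7,8,9}:3  {2,3,4,5,6,7,8,9}:9
  start at 0(r): 12

12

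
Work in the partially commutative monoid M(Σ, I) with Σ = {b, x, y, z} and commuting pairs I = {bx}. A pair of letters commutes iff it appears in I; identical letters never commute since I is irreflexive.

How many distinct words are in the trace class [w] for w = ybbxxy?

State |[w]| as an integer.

#0=y has no predecessor
#1=b depends on [0:y]
#2=b depends on [1:b]
#3=x depends on [0:y]
#4=x depends on [3:x]
#5=y depends on [2:b, 4:x]
sources: [0:y]
N(rest) = Σ N(rest − s) over sources s of rest; N(one piece) = 1:
  size 1 → [5]=1
  size 2 → [2,5]=1  [4,5]=1
  size 3 → [1,2,5]=1  [2,4,5]=2  [3,4,5]=1
  size 4 → [1,2,4,5]=3  [2,3,4,5]=3
  first=0(y) contributes 6

6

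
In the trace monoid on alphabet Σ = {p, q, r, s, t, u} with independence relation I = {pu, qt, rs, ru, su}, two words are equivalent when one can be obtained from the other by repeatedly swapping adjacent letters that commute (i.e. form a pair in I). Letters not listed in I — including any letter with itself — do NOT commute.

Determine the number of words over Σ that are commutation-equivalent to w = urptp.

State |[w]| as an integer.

3

drop 0:u onto floor
drop 1:r onto floor
drop 2:p onto {1:r}
drop 3:t onto {0:u, 2:p}
drop 4:p onto {3:t}
ground layer = {0:u, 1:r}
drop-orders for the pieces not yet dropped (sum over which currently-grounded one goes next):
  1 to go: {4} 1
  2 to go: {3,4} 1
  3 to go: {0,3,4} 1  {2,3,4} 1
  if 0:u drops first: 1 orders
  if 1:r drops first: 2 orders
heap linearizations: 3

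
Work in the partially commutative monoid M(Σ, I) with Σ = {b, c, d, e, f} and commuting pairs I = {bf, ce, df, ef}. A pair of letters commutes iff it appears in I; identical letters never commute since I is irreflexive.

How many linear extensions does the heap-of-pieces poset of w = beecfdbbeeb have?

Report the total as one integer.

24

drop 0:b onto floor
drop 1:e onto {0:b}
drop 2:e onto {1:e}
drop 3:c onto {0:b}
drop 4:f onto {3:c}
drop 5:d onto {2:e, 3:c}
drop 6:b onto {5:d}
drop 7:b onto {6:b}
drop 8:e onto {7:b}
drop 9:e onto {8:e}
drop 10:b onto {9:e}
ground layer = {0:b}
drop-orders for the pieces not yet dropped (sum over which currently-grounded one goes next):
  1 to go: {4} 1  {10} 1
  2 to go: {4,10} 2  {9,10} 1
  3 to go: {4,9,10} 3  {8,9,10} 1
  4 to go: {4,8,9,10} 4  {7,8,9,10} 1
  5 to go: {4,7,8,9,10} 5  {6,7,8,9,10} 1
  6 to go: {4,6,7,8,9,10} 6  {5,6,7,8,9,10} 1
  7 to go: {2,5,6,7,8,9,10} 1  {4,5,6,7,8,9,10} 7
  8 to go: {1,2,5,6,7,8,9,10} 1  {2,4,5,6,7,8,9,10} 8  {3,4,5,6,7,8,9,10} 7
  9 to go: {1,2,4,5,6,7,8,9,10} 9  {2,3,4,5,6,7,8,9,10} 15
  if 0:b drops first: 24 orders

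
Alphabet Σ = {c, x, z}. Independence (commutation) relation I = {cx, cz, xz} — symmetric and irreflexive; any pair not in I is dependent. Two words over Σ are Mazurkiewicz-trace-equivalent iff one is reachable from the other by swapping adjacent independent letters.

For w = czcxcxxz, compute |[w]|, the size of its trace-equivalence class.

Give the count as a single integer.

0(c) covers ∅
1(z) covers ∅
2(c) covers 0:c
3(x) covers ∅
4(c) covers 2:c
5(x) covers 3:x
6(x) covers 5:x
7(z) covers 1:z
floor of heap: 0:c, 1:z, 3:x
completions by unplaced set U, small U first (add the entries for U minus each lowest piece of U):
  |U|=1: {4}:1  {6}:1  {7}:1
  |U|=2: {1,7}:1  {2,4}:1  {4,6}:2  {4,7}:2  {5,6}:1  {6,7}:2
  |U|=3: {0,2,4}:1  {1,4,7}:3  {1,6,7}:3  {2,4,6}:3  {2,4,7}:3  {3,5,6}:1  {4,5,6}:3  {4,6,7}:6  {5,6,7}:3
  |U|=4: {0,2,4,6}:4  {0,2,4,7}:4  {1,2,4,7}:6  {1,4,6,7}:12  {1,5,6,7}:6  {2,4,5,6}:6  {2,4,6,7}:12  {3,4,5,6}:4  {3,5,6,7}:4  {4,5,6,7}:12
  |U|=5: {0,1,2,4,7}:10  {0,2,4,5,6}:10  {0,2,4,6,7}:20  {1,2,4,6,7}:30  {1,3,5,6,7}:10  {1,4,5,6,7}:30  {2,3,4,5,6}:10  {2,4,5,6,7}:30  {3,4,5,6,7}:20
  |U|=6: {0,1,2,4,6,7}:60  {0,2,3,4,5,6}:20  {0,2,4,5,6,7}:60  {1,2,4,5,6,7}:90  {1,3,4,5,6,7}:60  {2,3,4,5,6,7}:60
  start at 0(c): 210
  start at 1(z): 140
  start at 3(x): 210
sum over floor = 560

560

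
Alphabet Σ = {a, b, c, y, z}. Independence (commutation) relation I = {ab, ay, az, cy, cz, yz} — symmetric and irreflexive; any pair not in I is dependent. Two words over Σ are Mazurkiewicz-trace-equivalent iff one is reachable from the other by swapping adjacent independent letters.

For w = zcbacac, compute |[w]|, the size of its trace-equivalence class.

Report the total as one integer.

0(z) covers ∅
1(c) covers ∅
2(b) covers 0:z, 1:c
3(a) covers 1:c
4(c) covers 2:b, 3:a
5(a) covers 4:c
6(c) covers 5:a
floor of heap: 0:z, 1:c
completions by unplaced set U, small U first (add the entries for U minus each lowest piece of U):
  |U|=1: {6}:1
  |U|=2: {5,6}:1
  |U|=3: {4,5,6}:1
  |U|=4: {2,4,5,6}:1  {3,4,5,6}:1
  |U|=5: {0,2,4,5,6}:1  {2,3,4,5,6}:2
  start at 0(z): 2
  start at 1(c): 3
sum over floor = 5

5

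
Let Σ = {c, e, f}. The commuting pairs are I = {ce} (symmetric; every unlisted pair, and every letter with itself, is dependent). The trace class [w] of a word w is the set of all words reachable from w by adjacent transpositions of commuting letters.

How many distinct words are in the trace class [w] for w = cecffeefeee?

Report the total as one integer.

drop 0:c onto floor
drop 1:e onto floor
drop 2:c onto {0:c}
drop 3:f onto {1:e, 2:c}
drop 4:f onto {3:f}
drop 5:e onto {4:f}
drop 6:e onto {5:e}
drop 7:f onto {6:e}
drop 8:e onto {7:f}
drop 9:e onto {8:e}
drop 10:e onto {9:e}
ground layer = {0:c, 1:e}
drop-orders for the pieces not yet dropped (sum over which currently-grounded one goes next):
  1 to go: {10} 1
  2 to go: {9,10} 1
  3 to go: {8,9,10} 1
  4 to go: {7,8,9,10} 1
  5 to go: {6,7,8,9,10} 1
  6 to go: {5,6,7,8,9,10} 1
  7 to go: {4,5,6,7,8,9,10} 1
  8 to go: {3,4,5,6,7,8,9,10} 1
  9 to go: {1,3,4,5,6,7,8,9,10} 1  {2,3,4,5,6,7,8,9,10} 1
  if 0:c drops first: 2 orders
  if 1:e drops first: 1 orders
heap linearizations: 3

3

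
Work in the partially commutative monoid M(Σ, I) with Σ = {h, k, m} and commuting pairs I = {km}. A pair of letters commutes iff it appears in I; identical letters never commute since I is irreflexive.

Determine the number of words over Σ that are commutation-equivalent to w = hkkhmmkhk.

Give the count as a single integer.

#0=h has no predecessor
#1=k depends on [0:h]
#2=k depends on [1:k]
#3=h depends on [2:k]
#4=m depends on [3:h]
#5=m depends on [4:m]
#6=k depends on [3:h]
#7=h depends on [5:m, 6:k]
#8=k depends on [7:h]
sources: [0:h]
N(rest) = Σ N(rest − s) over sources s of rest; N(one piece) = 1:
  size 1 → [8]=1
  size 2 → [7,8]=1
  size 3 → [5,7,8]=1  [6,7,8]=1
  size 4 → [4,5,7,8]=1  [5,6,7,8]=2
  size 5 → [4,5,6,7,8]=3
  size 6 → [3,4,5,6,7,8]=3
  size 7 → [2,3,4,5,6,7,8]=3
  first=0(h) contributes 3

3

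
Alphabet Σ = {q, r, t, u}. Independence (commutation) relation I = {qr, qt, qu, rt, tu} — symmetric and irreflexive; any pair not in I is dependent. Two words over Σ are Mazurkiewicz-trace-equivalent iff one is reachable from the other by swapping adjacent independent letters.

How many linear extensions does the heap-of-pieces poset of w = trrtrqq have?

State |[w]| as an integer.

210

0(t) covers ∅
1(r) covers ∅
2(r) covers 1:r
3(t) covers 0:t
4(r) covers 2:r
5(q) covers ∅
6(q) covers 5:q
floor of heap: 0:t, 1:r, 5:q
completions by unplaced set U, small U first (add the entries for U minus each lowest piece of U):
  |U|=1: {3}:1  {4}:1  {6}:1
  |U|=2: {0,3}:1  {2,4}:1  {3,4}:2  {3,6}:2  {4,6}:2  {5,6}:1
  |U|=3: {0,3,4}:3  {0,3,6}:3  {1,2,4}:1  {2,3,4}:3  {2,4,6}:3  {3,4,6}:6  {3,5,6}:3  {4,5,6}:3
  |U|=4: {0,2,3,4}:6  {0,3,4,6}:12  {0,3,5,6}:6  {1,2,3,4}:4  {1,2,4,6}:4  {2,3,4,6}:12  {2,4,5,6}:6  {3,4,5,6}:12
  |U|=5: {0,1,2,3,4}:10  {0,2,3,4,6}:30  {0,3,4,5,6}:30  {1,2,3,4,6}:20  {1,2,4,5,6}:10  {2,3,4,5,6}:30
  start at 0(t): 60
  start at 1(r): 90
  start at 5(q): 60
sum over floor = 210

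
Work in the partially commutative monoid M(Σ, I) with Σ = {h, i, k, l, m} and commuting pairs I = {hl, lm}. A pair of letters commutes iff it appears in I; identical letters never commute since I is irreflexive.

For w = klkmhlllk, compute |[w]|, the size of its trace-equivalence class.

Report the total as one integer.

10

0(k) covers ∅
1(l) covers 0:k
2(k) covers 1:l
3(m) covers 2:k
4(h) covers 3:m
5(l) covers 2:k
6(l) covers 5:l
7(l) covers 6:l
8(k) covers 4:h, 7:l
floor of heap: 0:k
completions by unplaced set U, small U first (add the entries for U minus each lowest piece of U):
  |U|=1: {8}:1
  |U|=2: {4,8}:1  {7,8}:1
  |U|=3: {3,4,8}:1  {4,7,8}:2  {6,7,8}:1
  |U|=4: {3,4,7,8}:3  {4,6,7,8}:3  {5,6,7,8}:1
  |U|=5: {3,4,6,7,8}:6  {4,5,6,7,8}:4
  |U|=6: {3,4,5,6,7,8}:10
  |U|=7: {2,3,4,5,6,7,8}:10
  start at 0(k): 10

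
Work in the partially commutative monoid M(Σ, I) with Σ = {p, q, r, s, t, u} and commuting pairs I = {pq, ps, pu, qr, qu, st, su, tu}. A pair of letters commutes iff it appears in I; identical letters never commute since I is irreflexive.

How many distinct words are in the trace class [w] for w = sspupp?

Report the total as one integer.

60

#0=s has no predecessor
#1=s depends on [0:s]
#2=p has no predecessor
#3=u has no predecessor
#4=p depends on [2:p]
#5=p depends on [4:p]
sources: [0:s, 2:p, 3:u]
N(rest) = Σ N(rest − s) over sources s of rest; N(one piece) = 1:
  size 1 → [1]=1  [3]=1  [5]=1
  size 2 → [0,1]=1  [1,3]=2  [1,5]=2  [3,5]=2  [4,5]=1
  size 3 → [0,1,3]=3  [0,1,5]=3  [1,3,5]=6  [1,4,5]=3  [2,4,5]=1  [3,4,5]=3
  size 4 → [0,1,3,5]=12  [0,1,4,5]=6  [1,2,4,5]=4  [1,3,4,5]=12  [2,3,4,5]=4
  first=0(s) contributes 20
  first=2(p) contributes 30
  first=3(u) contributes 10
|[w]| = 60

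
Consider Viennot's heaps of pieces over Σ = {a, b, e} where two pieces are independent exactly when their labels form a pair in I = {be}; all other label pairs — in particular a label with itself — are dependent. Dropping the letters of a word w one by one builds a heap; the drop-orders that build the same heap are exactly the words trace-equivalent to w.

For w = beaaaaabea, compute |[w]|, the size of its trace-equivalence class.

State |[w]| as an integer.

4

#0=b has no predecessor
#1=e has no predecessor
#2=a depends on [0:b, 1:e]
#3=a depends on [2:a]
#4=a depends on [3:a]
#5=a depends on [4:a]
#6=a depends on [5:a]
#7=b depends on [6:a]
#8=e depends on [6:a]
#9=a depends on [7:b, 8:e]
sources: [0:b, 1:e]
N(rest) = Σ N(rest − s) over sources s of rest; N(one piece) = 1:
  size 1 → [9]=1
  size 2 → [7,9]=1  [8,9]=1
  size 3 → [7,8,9]=2
  size 4 → [6,7,8,9]=2
  size 5 → [5,6,7,8,9]=2
  size 6 → [4,5,6,7,8,9]=2
  size 7 → [3,4,5,6,7,8,9]=2
  size 8 → [2,3,4,5,6,7,8,9]=2
  first=0(b) contributes 2
  first=1(e) contributes 2
|[w]| = 4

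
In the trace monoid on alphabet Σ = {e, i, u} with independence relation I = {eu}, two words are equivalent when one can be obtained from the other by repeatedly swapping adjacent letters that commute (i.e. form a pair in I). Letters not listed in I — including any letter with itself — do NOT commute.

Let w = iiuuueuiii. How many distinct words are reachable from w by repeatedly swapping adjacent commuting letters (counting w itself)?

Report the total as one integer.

5

drop 0:i onto floor
drop 1:i onto {0:i}
drop 2:u onto {1:i}
drop 3:u onto {2:u}
drop 4:u onto {3:u}
drop 5:e onto {1:i}
drop 6:u onto {4:u}
drop 7:i onto {5:e, 6:u}
drop 8:i onto {7:i}
drop 9:i onto {8:i}
ground layer = {0:i}
drop-orders for the pieces not yet dropped (sum over which currently-grounded one goes next):
  1 to go: {9} 1
  2 to go: {8,9} 1
  3 to go: {7,8,9} 1
  4 to go: {5,7,8,9} 1  {6,7,8,9} 1
  5 to go: {4,6,7,8,9} 1  {5,6,7,8,9} 2
  6 to go: {3,4,6,7,8,9} 1  {4,5,6,7,8,9} 3
  7 to go: {2,3,4,6,7,8,9} 1  {3,4,5,6,7,8,9} 4
  8 to go: {2,3,4,5,6,7,8,9} 5
  if 0:i drops first: 5 orders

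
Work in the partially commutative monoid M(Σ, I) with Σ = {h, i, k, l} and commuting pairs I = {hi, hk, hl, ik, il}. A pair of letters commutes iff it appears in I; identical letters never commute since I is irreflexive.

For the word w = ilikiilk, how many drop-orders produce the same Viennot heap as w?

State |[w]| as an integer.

70

drop 0:i onto floor
drop 1:l onto floor
drop 2:i onto {0:i}
drop 3:k onto {1:l}
drop 4:i onto {2:i}
drop 5:i onto {4:i}
drop 6:l onto {3:k}
drop 7:k onto {6:l}
ground layer = {0:i, 1:l}
drop-orders for the pieces not yet dropped (sum over which currently-grounded one goes next):
  1 to go: {5} 1  {7} 1
  2 to go: {4,5} 1  {5,7} 2  {6,7} 1
  3 to go: {2,4,5} 1  {3,6,7} 1  {4,5,7} 3  {5,6,7} 3
  4 to go: {0,2,4,5} 1  {1,3,6,7} 1  {2,4,5,7} 4  {3,5,6,7} 4  {4,5,6,7} 6
  5 to go: {0,2,4,5,7} 5  {1,3,5,6,7} 5  {2,4,5,6,7} 10  {3,4,5,6,7} 10
  6 to go: {0,2,4,5,6,7} 15  {1,3,4,5,6,7} 15  {2,3,4,5,6,7} 20
  if 0:i drops first: 35 orders
  if 1:l drops first: 35 orders
heap linearizations: 70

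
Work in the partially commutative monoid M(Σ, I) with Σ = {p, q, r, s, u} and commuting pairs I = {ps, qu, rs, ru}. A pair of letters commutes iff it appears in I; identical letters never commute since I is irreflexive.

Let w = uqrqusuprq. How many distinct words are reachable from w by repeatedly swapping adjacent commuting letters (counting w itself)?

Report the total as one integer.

drop 0:u onto floor
drop 1:q onto floor
drop 2:r onto {1:q}
drop 3:q onto {2:r}
drop 4:u onto {0:u}
drop 5:s onto {3:q, 4:u}
drop 6:u onto {5:s}
drop 7:p onto {6:u}
drop 8:r onto {7:p}
drop 9:q onto {8:r}
ground layer = {0:u, 1:q}
drop-orders for the pieces not yet dropped (sum over which currently-grounded one goes next):
  1 to go: {9} 1
  2 to go: {8,9} 1
  3 to go: {7,8,9} 1
  4 to go: {6,7,8,9} 1
  5 to go: {5,6,7,8,9} 1
  6 to go: {3,5,6,7,8,9} 1  {4,5,6,7,8,9} 1
  7 to go: {0,4,5,6,7,8,9} 1  {2,3,5,6,7,8,9} 1  {3,4,5,6,7,8,9} 2
  8 to go: {0,3,4,5,6,7,8,9} 3  {1,2,3,5,6,7,8,9} 1  {2,3,4,5,6,7,8,9} 3
  if 0:u drops first: 4 orders
  if 1:q drops first: 6 orders
heap linearizations: 10

10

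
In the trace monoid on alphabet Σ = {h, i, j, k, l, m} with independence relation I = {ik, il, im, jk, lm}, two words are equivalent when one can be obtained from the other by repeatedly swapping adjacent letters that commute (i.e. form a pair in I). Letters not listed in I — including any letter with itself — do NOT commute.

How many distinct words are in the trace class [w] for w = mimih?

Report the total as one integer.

0(m) covers ∅
1(i) covers ∅
2(m) covers 0:m
3(i) covers 1:i
4(h) covers 2:m, 3:i
floor of heap: 0:m, 1:i
completions by unplaced set U, small U first (add the entries for U minus each lowest piece of U):
  |U|=1: {4}:1
  |U|=2: {2,4}:1  {3,4}:1
  |U|=3: {0,2,4}:1  {1,3,4}:1  {2,3,4}:2
  start at 0(m): 3
  start at 1(i): 3
sum over floor = 6

6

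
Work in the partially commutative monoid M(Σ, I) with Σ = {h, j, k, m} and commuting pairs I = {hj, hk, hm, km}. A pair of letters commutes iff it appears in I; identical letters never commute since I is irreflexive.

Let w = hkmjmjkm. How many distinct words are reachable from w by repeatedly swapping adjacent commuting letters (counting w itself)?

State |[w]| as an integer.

32

0(h) covers ∅
1(k) covers ∅
2(m) covers ∅
3(j) covers 1:k, 2:m
4(m) covers 3:j
5(j) covers 4:m
6(k) covers 5:j
7(m) covers 5:j
floor of heap: 0:h, 1:k, 2:m
completions by unplaced set U, small U first (add the entries for U minus each lowest piece of U):
  |U|=1: {0}:1  {6}:1  {7}:1
  |U|=2: {0,6}:2  {0,7}:2  {6,7}:2
  |U|=3: {0,6,7}:6  {5,6,7}:2
  |U|=4: {0,5,6,7}:8  {4,5,6,7}:2
  |U|=5: {0,4,5,6,7}:10  {3,4,5,6,7}:2
  |U|=6: {0,3,4,5,6,7}:12  {1,3,4,5,6,7}:2  {2,3,4,5,6,7}:2
  start at 0(h): 4
  start at 1(k): 14
  start at 2(m): 14
sum over floor = 32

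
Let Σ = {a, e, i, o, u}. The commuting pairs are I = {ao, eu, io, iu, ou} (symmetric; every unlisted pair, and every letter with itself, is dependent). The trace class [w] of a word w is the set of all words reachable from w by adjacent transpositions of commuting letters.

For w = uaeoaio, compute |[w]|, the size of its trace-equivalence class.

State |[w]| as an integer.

drop 0:u onto floor
drop 1:a onto {0:u}
drop 2:e onto {1:a}
drop 3:o onto {2:e}
drop 4:a onto {2:e}
drop 5:i onto {4:a}
drop 6:o onto {3:o}
ground layer = {0:u}
drop-orders for the pieces not yet dropped (sum over which currently-grounded one goes next):
  1 to go: {5} 1  {6} 1
  2 to go: {3,6} 1  {4,5} 1  {5,6} 2
  3 to go: {3,5,6} 3  {4,5,6} 3
  4 to go: {3,4,5,6} 6
  5 to go: {2,3,4,5,6} 6
  if 0:u drops first: 6 orders

6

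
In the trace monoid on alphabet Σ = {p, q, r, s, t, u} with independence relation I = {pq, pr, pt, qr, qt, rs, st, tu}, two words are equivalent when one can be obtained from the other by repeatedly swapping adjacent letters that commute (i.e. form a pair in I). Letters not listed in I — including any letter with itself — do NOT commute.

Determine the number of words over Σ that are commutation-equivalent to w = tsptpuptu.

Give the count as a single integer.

piece 0:t — minimal
piece 1:s — minimal
piece 2:p rests on {1:s}
piece 3:t rests on {0:t}
piece 4:p rests on {2:p}
piece 5:u rests on {4:p}
piece 6:p rests on {5:u}
piece 7:t rests on {3:t}
piece 8:u rests on {6:p}
minimal pieces: {0:t, 1:s}
ways to finish when only these pieces remain (= sum over removing one remaining piece with nothing left below it):
  1 left: {7}→1  {8}→1
  2 left: {3,7}→1  {6,8}→1  {7,8}→2
  3 left: {0,3,7}→1  {3,7,8}→3  {5,6,8}→1  {6,7,8}→3
  4 left: {0,3,7,8}→4  {3,6,7,8}→6  {4,5,6,8}→1  {5,6,7,8}→4
  5 left: {0,3,6,7,8}→10  {2,4,5,6,8}→1  {3,5,6,7,8}→10  {4,5,6,7,8}→5
  6 left: {0,3,5,6,7,8}→20  {1,2,4,5,6,8}→1  {2,4,5,6,7,8}→6  {3,4,5,6,7,8}→15
  7 left: {0,3,4,5,6,7,8}→35  {1,2,4,5,6,7,8}→7  {2,3,4,5,6,7,8}→21
  placing 0:t first → 28 extensions
  placing 1:s first → 56 extensions
total linear extensions = 84

84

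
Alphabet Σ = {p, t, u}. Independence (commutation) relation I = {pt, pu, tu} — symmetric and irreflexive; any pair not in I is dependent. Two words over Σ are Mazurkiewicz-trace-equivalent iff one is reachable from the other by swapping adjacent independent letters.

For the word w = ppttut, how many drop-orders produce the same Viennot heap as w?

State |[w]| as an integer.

#0=p has no predecessor
#1=p depends on [0:p]
#2=t has no predecessor
#3=t depends on [2:t]
#4=u has no predecessor
#5=t depends on [3:t]
sources: [0:p, 2:t, 4:u]
N(rest) = Σ N(rest − s) over sources s of rest; N(one piece) = 1:
  size 1 → [1]=1  [4]=1  [5]=1
  size 2 → [0,1]=1  [1,4]=2  [1,5]=2  [3,5]=1  [4,5]=2
  size 3 → [0,1,4]=3  [0,1,5]=3  [1,3,5]=3  [1,4,5]=6  [2,3,5]=1  [3,4,5]=3
  size 4 → [0,1,3,5]=6  [0,1,4,5]=12  [1,2,3,5]=4  [1,3,4,5]=12  [2,3,4,5]=4
  first=0(p) contributes 20
  first=2(t) contributes 30
  first=4(u) contributes 10
|[w]| = 60

60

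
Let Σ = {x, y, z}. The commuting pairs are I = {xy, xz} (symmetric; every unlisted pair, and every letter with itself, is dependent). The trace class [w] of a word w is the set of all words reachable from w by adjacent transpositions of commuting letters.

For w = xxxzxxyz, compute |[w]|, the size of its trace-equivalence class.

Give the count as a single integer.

piece 0:x — minimal
piece 1:x rests on {0:x}
piece 2:x rests on {1:x}
piece 3:z — minimal
piece 4:x rests on {2:x}
piece 5:x rests on {4:x}
piece 6:y rests on {3:z}
piece 7:z rests on {6:y}
minimal pieces: {0:x, 3:z}
ways to finish when only these pieces remain (= sum over removing one remaining piece with nothing left below it):
  1 left: {5}→1  {7}→1
  2 left: {4,5}→1  {5,7}→2  {6,7}→1
  3 left: {2,4,5}→1  {3,6,7}→1  {4,5,7}→3  {5,6,7}→3
  4 left: {1,2,4,5}→1  {2,4,5,7}→4  {3,5,6,7}→4  {4,5,6,7}→6
  5 left: {0,1,2,4,5}→1  {1,2,4,5,7}→5  {2,4,5,6,7}→10  {3,4,5,6,7}→10
  6 left: {0,1,2,4,5,7}→6  {1,2,4,5,6,7}→15  {2,3,4,5,6,7}→20
  placing 0:x first → 35 extensions
  placing 3:z first → 21 extensions
total linear extensions = 56

56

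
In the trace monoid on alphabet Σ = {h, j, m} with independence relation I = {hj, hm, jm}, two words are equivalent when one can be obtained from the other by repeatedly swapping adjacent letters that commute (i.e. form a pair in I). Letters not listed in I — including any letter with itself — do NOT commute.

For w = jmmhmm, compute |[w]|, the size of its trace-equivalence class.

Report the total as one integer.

drop 0:j onto floor
drop 1:m onto floor
drop 2:m onto {1:m}
drop 3:h onto floor
drop 4:m onto {2:m}
drop 5:m onto {4:m}
ground layer = {0:j, 1:m, 3:h}
drop-orders for the pieces not yet dropped (sum over which currently-grounded one goes next):
  1 to go: {0} 1  {3} 1  {5} 1
  2 to go: {0,3} 2  {0,5} 2  {3,5} 2  {4,5} 1
  3 to go: {0,3,5} 6  {0,4,5} 3  {2,4,5} 1  {3,4,5} 3
  4 to go: {0,2,4,5} 4  {0,3,4,5} 12  {1,2,4,5} 1  {2,3,4,5} 4
  if 0:j drops first: 5 orders
  if 1:m drops first: 20 orders
  if 3:h drops first: 5 orders
heap linearizations: 30

30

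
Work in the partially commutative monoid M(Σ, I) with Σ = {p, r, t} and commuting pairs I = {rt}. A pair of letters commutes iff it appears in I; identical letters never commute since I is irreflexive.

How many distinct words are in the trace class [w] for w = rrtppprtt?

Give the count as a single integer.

9

drop 0:r onto floor
drop 1:r onto {0:r}
drop 2:t onto floor
drop 3:p onto {1:r, 2:t}
drop 4:p onto {3:p}
drop 5:p onto {4:p}
drop 6:r onto {5:p}
drop 7:t onto {5:p}
drop 8:t onto {7:t}
ground layer = {0:r, 2:t}
drop-orders for the pieces not yet dropped (sum over which currently-grounded one goes next):
  1 to go: {6} 1  {8} 1
  2 to go: {6,8} 2  {7,8} 1
  3 to go: {6,7,8} 3
  4 to go: {5,6,7,8} 3
  5 to go: {4,5,6,7,8} 3
  6 to go: {3,4,5,6,7,8} 3
  7 to go: {1,3,4,5,6,7,8} 3  {2,3,4,5,6,7,8} 3
  if 0:r drops first: 6 orders
  if 2:t drops first: 3 orders
heap linearizations: 9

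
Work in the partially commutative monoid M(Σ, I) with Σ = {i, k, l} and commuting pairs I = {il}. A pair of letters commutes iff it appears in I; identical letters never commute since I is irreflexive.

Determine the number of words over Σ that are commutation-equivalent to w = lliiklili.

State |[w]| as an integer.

0(l) covers ∅
1(l) covers 0:l
2(i) covers ∅
3(i) covers 2:i
4(k) covers 1:l, 3:i
5(l) covers 4:k
6(i) covers 4:k
7(l) covers 5:l
8(i) covers 6:i
floor of heap: 0:l, 2:i
completions by unplaced set U, small U first (add the entries for U minus each lowest piece of U):
  |U|=1: {7}:1  {8}:1
  |U|=2: {5,7}:1  {6,8}:1  {7,8}:2
  |U|=3: {5,7,8}:3  {6,7,8}:3
  |U|=4: {5,6,7,8}:6
  |U|=5: {4,5,6,7,8}:6
  |U|=6: {1,4,5,6,7,8}:6  {3,4,5,6,7,8}:6
  |U|=7: {0,1,4,5,6,7,8}:6  {1,3,4,5,6,7,8}:12  {2,3,4,5,6,7,8}:6
  start at 0(l): 18
  start at 2(i): 18
sum over floor = 36

36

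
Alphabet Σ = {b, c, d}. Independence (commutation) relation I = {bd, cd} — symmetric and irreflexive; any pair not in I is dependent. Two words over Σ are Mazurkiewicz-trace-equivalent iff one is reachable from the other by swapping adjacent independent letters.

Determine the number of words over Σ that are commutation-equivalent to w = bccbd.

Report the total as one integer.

5

piece 0:b — minimal
piece 1:c rests on {0:b}
piece 2:c rests on {1:c}
piece 3:b rests on {2:c}
piece 4:d — minimal
minimal pieces: {0:b, 4:d}
ways to finish when only these pieces remain (= sum over removing one remaining piece with nothing left below it):
  1 left: {3}→1  {4}→1
  2 left: {2,3}→1  {3,4}→2
  3 left: {1,2,3}→1  {2,3,4}→3
  placing 0:b first → 4 extensions
  placing 4:d first → 1 extensions
total linear extensions = 5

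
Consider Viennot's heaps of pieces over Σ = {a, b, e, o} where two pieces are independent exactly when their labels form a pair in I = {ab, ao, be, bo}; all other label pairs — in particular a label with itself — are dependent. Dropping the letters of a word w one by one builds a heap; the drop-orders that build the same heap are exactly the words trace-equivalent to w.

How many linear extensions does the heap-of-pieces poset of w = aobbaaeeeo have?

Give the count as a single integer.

0(a) covers ∅
1(o) covers ∅
2(b) covers ∅
3(b) covers 2:b
4(a) covers 0:a
5(a) covers 4:a
6(e) covers 1:o, 5:a
7(e) covers 6:e
8(e) covers 7:e
9(o) covers 8:e
floor of heap: 0:a, 1:o, 2:b
completions by unplaced set U, small U first (add the entries for U minus each lowest piece of U):
  |U|=1: {3}:1  {9}:1
  |U|=2: {2,3}:1  {3,9}:2  {8,9}:1
  |U|=3: {2,3,9}:3  {3,8,9}:3  {7,8,9}:1
  |U|=4: {2,3,8,9}:6  {3,7,8,9}:4  {6,7,8,9}:1
  |U|=5: {1,6,7,8,9}:1  {2,3,7,8,9}:10  {3,6,7,8,9}:5  {5,6,7,8,9}:1
  |U|=6: {1,3,6,7,8,9}:6  {1,5,6,7,8,9}:2  {2,3,6,7,8,9}:15  {3,5,6,7,8,9}:6  {4,5,6,7,8,9}:1
  |U|=7: {0,4,5,6,7,8,9}:1  {1,2,3,6,7,8,9}:21  {1,3,5,6,7,8,9}:14  {1,4,5,6,7,8,9}:3  {2,3,5,6,7,8,9}:21  {3,4,5,6,7,8,9}:7
  |U|=8: {0,1,4,5,6,7,8,9}:4  {0,3,4,5,6,7,8,9}:8  {1,2,3,5,6,7,8,9}:56  {1,3,4,5,6,7,8,9}:24  {2,3,4,5,6,7,8,9}:28
  start at 0(a): 108
  start at 1(o): 36
  start at 2(b): 36
sum over floor = 180

180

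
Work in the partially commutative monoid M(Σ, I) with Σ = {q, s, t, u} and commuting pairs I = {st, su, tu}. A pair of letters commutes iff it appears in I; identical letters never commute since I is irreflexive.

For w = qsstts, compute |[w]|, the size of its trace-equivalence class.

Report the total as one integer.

10

piece 0:q — minimal
piece 1:s rests on {0:q}
piece 2:s rests on {1:s}
piece 3:t rests on {0:q}
piece 4:t rests on {3:t}
piece 5:s rests on {2:s}
minimal pieces: {0:q}
ways to finish when only these pieces remain (= sum over removing one remaining piece with nothing left below it):
  1 left: {4}→1  {5}→1
  2 left: {2,5}→1  {3,4}→1  {4,5}→2
  3 left: {1,2,5}→1  {2,4,5}→3  {3,4,5}→3
  4 left: {1,2,4,5}→4  {2,3,4,5}→6
  placing 0:q first → 10 extensions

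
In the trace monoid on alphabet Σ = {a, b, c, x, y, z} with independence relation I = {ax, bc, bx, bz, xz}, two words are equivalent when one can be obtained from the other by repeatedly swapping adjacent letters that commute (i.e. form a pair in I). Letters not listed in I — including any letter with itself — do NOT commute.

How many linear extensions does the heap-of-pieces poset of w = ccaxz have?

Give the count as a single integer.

3

#0=c has no predecessor
#1=c depends on [0:c]
#2=a depends on [1:c]
#3=x depends on [1:c]
#4=z depends on [2:a]
sources: [0:c]
N(rest) = Σ N(rest − s) over sources s of rest; N(one piece) = 1:
  size 1 → [3]=1  [4]=1
  size 2 → [2,4]=1  [3,4]=2
  size 3 → [2,3,4]=3
  first=0(c) contributes 3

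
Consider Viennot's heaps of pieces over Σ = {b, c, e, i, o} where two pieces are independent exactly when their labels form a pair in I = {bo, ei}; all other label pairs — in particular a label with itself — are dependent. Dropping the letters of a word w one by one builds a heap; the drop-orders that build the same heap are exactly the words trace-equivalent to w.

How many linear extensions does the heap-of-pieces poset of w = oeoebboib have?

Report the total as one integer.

0(o) covers ∅
1(e) covers 0:o
2(o) covers 1:e
3(e) covers 2:o
4(b) covers 3:e
5(b) covers 4:b
6(o) covers 3:e
7(i) covers 5:b, 6:o
8(b) covers 7:i
floor of heap: 0:o
completions by unplaced set U, small U first (add the entries for U minus each lowest piece of U):
  |U|=1: {8}:1
  |U|=2: {7,8}:1
  |U|=3: {5,7,8}:1  {6,7,8}:1
  |U|=4: {4,5,7,8}:1  {5,6,7,8}:2
  |U|=5: {4,5,6,7,8}:3
  |U|=6: {3,4,5,6,7,8}:3
  |U|=7: {2,3,4,5,6,7,8}:3
  start at 0(o): 3

3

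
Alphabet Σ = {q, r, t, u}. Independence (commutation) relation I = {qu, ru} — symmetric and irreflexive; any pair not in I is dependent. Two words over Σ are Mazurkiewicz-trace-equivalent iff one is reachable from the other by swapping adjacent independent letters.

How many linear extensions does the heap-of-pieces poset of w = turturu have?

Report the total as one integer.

drop 0:t onto floor
drop 1:u onto {0:t}
drop 2:r onto {0:t}
drop 3:t onto {1:u, 2:r}
drop 4:u onto {3:t}
drop 5:r onto {3:t}
drop 6:u onto {4:u}
ground layer = {0:t}
drop-orders for the pieces not yet dropped (sum over which currently-grounded one goes next):
  1 to go: {5} 1  {6} 1
  2 to go: {4,6} 1  {5,6} 2
  3 to go: {4,5,6} 3
  4 to go: {3,4,5,6} 3
  5 to go: {1,3,4,5,6} 3  {2,3,4,5,6} 3
  if 0:t drops first: 6 orders

6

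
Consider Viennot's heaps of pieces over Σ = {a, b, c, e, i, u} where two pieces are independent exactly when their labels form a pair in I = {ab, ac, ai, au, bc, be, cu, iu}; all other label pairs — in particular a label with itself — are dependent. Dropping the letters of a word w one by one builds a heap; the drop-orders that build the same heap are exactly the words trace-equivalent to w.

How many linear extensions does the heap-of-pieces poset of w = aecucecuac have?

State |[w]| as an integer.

36

#0=a has no predecessor
#1=e depends on [0:a]
#2=c depends on [1:e]
#3=u depends on [1:e]
#4=c depends on [2:c]
#5=e depends on [3:u, 4:c]
#6=c depends on [5:e]
#7=u depends on [5:e]
#8=a depends on [5:e]
#9=c depends on [6:c]
sources: [0:a]
N(rest) = Σ N(rest − s) over sources s of rest; N(one piece) = 1:
  size 1 → [7]=1  [8]=1  [9]=1
  size 2 → [6,9]=1  [7,8]=2  [7,9]=2  [8,9]=2
  size 3 → [6,7,9]=3  [6,8,9]=3  [7,8,9]=6
  size 4 → [6,7,8,9]=12
  size 5 → [5,6,7,8,9]=12
  size 6 → [3,5,6,7,8,9]=12  [4,5,6,7,8,9]=12
  size 7 → [2,4,5,6,7,8,9]=12  [3,4,5,6,7,8,9]=24
  size 8 → [2,3,4,5,6,7,8,9]=36
  first=0(a) contributes 36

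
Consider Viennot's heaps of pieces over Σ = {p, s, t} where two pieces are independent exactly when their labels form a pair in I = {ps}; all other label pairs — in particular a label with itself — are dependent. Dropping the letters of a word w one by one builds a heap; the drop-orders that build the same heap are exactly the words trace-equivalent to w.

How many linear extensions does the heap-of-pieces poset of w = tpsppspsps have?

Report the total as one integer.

piece 0:t — minimal
piece 1:p rests on {0:t}
piece 2:s rests on {0:t}
piece 3:p rests on {1:p}
piece 4:p rests on {3:p}
piece 5:s rests on {2:s}
piece 6:p rests on {4:p}
piece 7:s rests on {5:s}
piece 8:p rests on {6:p}
piece 9:s rests on {7:s}
minimal pieces: {0:t}
ways to finish when only these pieces remain (= sum over removing one remaining piece with nothing left below it):
  1 left: {8}→1  {9}→1
  2 left: {6,8}→1  {7,9}→1  {8,9}→2
  3 left: {4,6,8}→1  {5,7,9}→1  {6,8,9}→3  {7,8,9}→3
  4 left: {2,5,7,9}→1  {3,4,6,8}→1  {4,6,8,9}→4  {5,7,8,9}→4  {6,7,8,9}→6
  5 left: {1,3,4,6,8}→1  {2,5,7,8,9}→5  {3,4,6,8,9}→5  {4,6,7,8,9}→10  {5,6,7,8,9}→10
  6 left: {1,3,4,6,8,9}→6  {2,5,6,7,8,9}→15  {3,4,6,7,8,9}→15  {4,5,6,7,8,9}→20
  7 left: {1,3,4,6,7,8,9}→21  {2,4,5,6,7,8,9}→35  {3,4,5,6,7,8,9}→35
  8 left: {1,3,4,5,6,7,8,9}→56  {2,3,4,5,6,7,8,9}→70
  placing 0:t first → 126 extensions

126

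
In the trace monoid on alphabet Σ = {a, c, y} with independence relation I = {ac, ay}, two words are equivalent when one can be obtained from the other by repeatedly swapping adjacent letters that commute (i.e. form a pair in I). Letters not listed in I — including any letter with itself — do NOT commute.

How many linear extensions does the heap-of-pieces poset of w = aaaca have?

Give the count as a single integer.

drop 0:a onto floor
drop 1:a onto {0:a}
drop 2:a onto {1:a}
drop 3:c onto floor
drop 4:a onto {2:a}
ground layer = {0:a, 3:c}
drop-orders for the pieces not yet dropped (sum over which currently-grounded one goes next):
  1 to go: {3} 1  {4} 1
  2 to go: {2,4} 1  {3,4} 2
  3 to go: {1,2,4} 1  {2,3,4} 3
  if 0:a drops first: 4 orders
  if 3:c drops first: 1 orders
heap linearizations: 5

5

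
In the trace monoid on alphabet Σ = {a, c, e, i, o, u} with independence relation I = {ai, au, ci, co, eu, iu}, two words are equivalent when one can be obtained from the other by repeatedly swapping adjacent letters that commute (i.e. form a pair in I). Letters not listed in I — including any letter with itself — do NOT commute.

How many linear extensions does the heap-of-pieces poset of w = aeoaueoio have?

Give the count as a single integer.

3

0(a) covers ∅
1(e) covers 0:a
2(o) covers 1:e
3(a) covers 2:o
4(u) covers 2:o
5(e) covers 3:a
6(o) covers 4:u, 5:e
7(i) covers 6:o
8(o) covers 7:i
floor of heap: 0:a
completions by unplaced set U, small U first (add the entries for U minus each lowest piece of U):
  |U|=1: {8}:1
  |U|=2: {7,8}:1
  |U|=3: {6,7,8}:1
  |U|=4: {4,6,7,8}:1  {5,6,7,8}:1
  |U|=5: {3,5,6,7,8}:1  {4,5,6,7,8}:2
  |U|=6: {3,4,5,6,7,8}:3
  |U|=7: {2,3,4,5,6,7,8}:3
  start at 0(a): 3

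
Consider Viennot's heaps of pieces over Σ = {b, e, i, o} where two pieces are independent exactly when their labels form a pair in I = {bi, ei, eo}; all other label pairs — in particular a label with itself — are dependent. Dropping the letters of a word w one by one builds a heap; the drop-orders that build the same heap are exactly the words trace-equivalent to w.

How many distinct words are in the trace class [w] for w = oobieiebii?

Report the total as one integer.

70

drop 0:o onto floor
drop 1:o onto {0:o}
drop 2:b onto {1:o}
drop 3:i onto {1:o}
drop 4:e onto {2:b}
drop 5:i onto {3:i}
drop 6:e onto {4:e}
drop 7:b onto {6:e}
drop 8:i onto {5:i}
drop 9:i onto {8:i}
ground layer = {0:o}
drop-orders for the pieces not yet dropped (sum over which currently-grounded one goes next):
  1 to go: {7} 1  {9} 1
  2 to go: {6,7} 1  {7,9} 2  {8,9} 1
  3 to go: {4,6,7} 1  {5,8,9} 1  {6,7,9} 3  {7,8,9} 3
  4 to go: {2,4,6,7} 1  {3,5,8,9} 1  {4,6,7,9} 4  {5,7,8,9} 4  {6,7,8,9} 6
  5 to go: {2,4,6,7,9} 5  {3,5,7,8,9} 5  {4,6,7,8,9} 10  {5,6,7,8,9} 10
  6 to go: {2,4,6,7,8,9} 15  {3,5,6,7,8,9} 15  {4,5,6,7,8,9} 20
  7 to go: {2,4,5,6,7,8,9} 35  {3,4,5,6,7,8,9} 35
  8 to go: {2,3,4,5,6,7,8,9} 70
  if 0:o drops first: 70 orders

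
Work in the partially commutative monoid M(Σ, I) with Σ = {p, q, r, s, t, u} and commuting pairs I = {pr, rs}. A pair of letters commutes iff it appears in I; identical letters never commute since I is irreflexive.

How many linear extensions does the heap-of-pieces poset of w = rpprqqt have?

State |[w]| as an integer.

6

drop 0:r onto floor
drop 1:p onto floor
drop 2:p onto {1:p}
drop 3:r onto {0:r}
drop 4:q onto {2:p, 3:r}
drop 5:q onto {4:q}
drop 6:t onto {5:q}
ground layer = {0:r, 1:p}
drop-orders for the pieces not yet dropped (sum over which currently-grounded one goes next):
  1 to go: {6} 1
  2 to go: {5,6} 1
  3 to go: {4,5,6} 1
  4 to go: {2,4,5,6} 1  {3,4,5,6} 1
  5 to go: {0,3,4,5,6} 1  {1,2,4,5,6} 1  {2,3,4,5,6} 2
  if 0:r drops first: 3 orders
  if 1:p drops first: 3 orders
heap linearizations: 6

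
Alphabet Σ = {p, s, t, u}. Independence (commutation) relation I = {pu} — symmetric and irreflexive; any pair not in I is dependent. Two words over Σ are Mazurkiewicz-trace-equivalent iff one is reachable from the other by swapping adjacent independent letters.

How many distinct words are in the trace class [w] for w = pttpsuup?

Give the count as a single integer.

3

drop 0:p onto floor
drop 1:t onto {0:p}
drop 2:t onto {1:t}
drop 3:p onto {2:t}
drop 4:s onto {3:p}
drop 5:u onto {4:s}
drop 6:u onto {5:u}
drop 7:p onto {4:s}
ground layer = {0:p}
drop-orders for the pieces not yet dropped (sum over which currently-grounded one goes next):
  1 to go: {6} 1  {7} 1
  2 to go: {5,6} 1  {6,7} 2
  3 to go: {5,6,7} 3
  4 to go: {4,5,6,7} 3
  5 to go: {3,4,5,6,7} 3
  6 to go: {2,3,4,5,6,7} 3
  if 0:p drops first: 3 orders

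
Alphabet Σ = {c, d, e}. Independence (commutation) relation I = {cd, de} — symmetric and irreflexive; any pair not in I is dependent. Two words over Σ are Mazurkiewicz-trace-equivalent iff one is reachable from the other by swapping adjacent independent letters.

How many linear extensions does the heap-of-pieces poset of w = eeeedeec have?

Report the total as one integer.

8

piece 0:e — minimal
piece 1:e rests on {0:e}
piece 2:e rests on {1:e}
piece 3:e rests on {2:e}
piece 4:d — minimal
piece 5:e rests on {3:e}
piece 6:e rests on {5:e}
piece 7:c rests on {6:e}
minimal pieces: {0:e, 4:d}
ways to finish when only these pieces remain (= sum over removing one remaining piece with nothing left below it):
  1 left: {4}→1  {7}→1
  2 left: {4,7}→2  {6,7}→1
  3 left: {4,6,7}→3  {5,6,7}→1
  4 left: {3,5,6,7}→1  {4,5,6,7}→4
  5 left: {2,3,5,6,7}→1  {3,4,5,6,7}→5
  6 left: {1,2,3,5,6,7}→1  {2,3,4,5,6,7}→6
  placing 0:e first → 7 extensions
  placing 4:d first → 1 extensions
total linear extensions = 8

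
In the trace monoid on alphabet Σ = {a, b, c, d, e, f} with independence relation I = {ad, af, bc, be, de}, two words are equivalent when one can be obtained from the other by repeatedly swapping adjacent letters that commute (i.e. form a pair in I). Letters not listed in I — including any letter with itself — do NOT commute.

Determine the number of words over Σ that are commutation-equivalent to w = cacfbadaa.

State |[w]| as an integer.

4

0(c) covers ∅
1(a) covers 0:c
2(c) covers 1:a
3(f) covers 2:c
4(b) covers 3:f
5(a) covers 4:b
6(d) covers 4:b
7(a) covers 5:a
8(a) covers 7:a
floor of heap: 0:c
completions by unplaced set U, small U first (add the entries for U minus each lowest piece of U):
  |U|=1: {6}:1  {8}:1
  |U|=2: {6,8}:2  {7,8}:1
  |U|=3: {5,7,8}:1  {6,7,8}:3
  |U|=4: {5,6,7,8}:4
  |U|=5: {4,5,6,7,8}:4
  |U|=6: {3,4,5,6,7,8}:4
  |U|=7: {2,3,4,5,6,7,8}:4
  start at 0(c): 4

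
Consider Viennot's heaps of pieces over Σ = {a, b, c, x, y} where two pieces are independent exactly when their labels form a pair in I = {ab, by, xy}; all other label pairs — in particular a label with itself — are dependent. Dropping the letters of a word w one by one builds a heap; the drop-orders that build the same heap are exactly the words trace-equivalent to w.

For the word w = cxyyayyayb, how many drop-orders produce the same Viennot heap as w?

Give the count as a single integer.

21

0(c) covers ∅
1(x) covers 0:c
2(y) covers 0:c
3(y) covers 2:y
4(a) covers 1:x, 3:y
5(y) covers 4:a
6(y) covers 5:y
7(a) covers 6:y
8(y) covers 7:a
9(b) covers 1:x
floor of heap: 0:c
completions by unplaced set U, small U first (add the entries for U minus each lowest piece of U):
  |U|=1: {8}:1  {9}:1
  |U|=2: {7,8}:1  {8,9}:2
  |U|=3: {6,7,8}:1  {7,8,9}:3
  |U|=4: {5,6,7,8}:1  {6,7,8,9}:4
  |U|=5: {4,5,6,7,8}:1  {5,6,7,8,9}:5
  |U|=6: {3,4,5,6,7,8}:1  {4,5,6,7,8,9}:6
  |U|=7: {1,4,5,6,7,8,9}:6  {2,3,4,5,6,7,8}:1  {3,4,5,6,7,8,9}:7
  |U|=8: {1,3,4,5,6,7,8,9}:13  {2,3,4,5,6,7,8,9}:8
  start at 0(c): 21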